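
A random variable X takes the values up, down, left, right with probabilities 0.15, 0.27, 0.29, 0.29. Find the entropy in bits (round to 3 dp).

1.956 bits

H = −Σ pᵢ log₂ pᵢ.
−0.15·log₂(0.15) = 0.4105
−0.27·log₂(0.27) = 0.5100
−0.29·log₂(0.29) = 0.5179
−0.29·log₂(0.29) = 0.5179
Sum ≈ 1.9564 → 1.956 bits.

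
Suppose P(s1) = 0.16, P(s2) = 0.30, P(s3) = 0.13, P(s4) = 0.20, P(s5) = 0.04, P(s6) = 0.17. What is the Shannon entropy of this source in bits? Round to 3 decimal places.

H = −Σ pᵢ log₂ pᵢ.
−0.16·log₂(0.16) = 0.4230
−0.30·log₂(0.30) = 0.5211
−0.13·log₂(0.13) = 0.3826
−0.20·log₂(0.20) = 0.4644
−0.04·log₂(0.04) = 0.1858
−0.17·log₂(0.17) = 0.4346
Sum ≈ 2.4115 → 2.411 bits.

2.411 bits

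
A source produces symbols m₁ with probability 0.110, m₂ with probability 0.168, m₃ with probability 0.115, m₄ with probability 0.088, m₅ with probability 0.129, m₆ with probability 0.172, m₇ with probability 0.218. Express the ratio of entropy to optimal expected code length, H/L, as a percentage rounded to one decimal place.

98.7%

Entropy H = −Σ p log₂ p ≈ 2.7470 bits.
Huffman merges: 11/125+11/100→99/500; 23/200+129/1000→61/250; 21/125+43/250→17/50; 99/500+109/500→52/125; 61/250+17/50→73/125; 52/125+73/125→1. L = 1391/500 ≈ 2.7820.
Efficiency = H/L = 2.7470/2.7820 = 98.7%.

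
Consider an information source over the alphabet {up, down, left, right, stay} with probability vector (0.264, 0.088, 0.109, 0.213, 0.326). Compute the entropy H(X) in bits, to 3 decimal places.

H = −Σ pᵢ log₂ pᵢ.
−0.264·log₂(0.264) = 0.5072
−0.088·log₂(0.088) = 0.3086
−0.109·log₂(0.109) = 0.3485
−0.213·log₂(0.213) = 0.4752
−0.326·log₂(0.326) = 0.5272
Sum ≈ 2.1667 → 2.167 bits.

2.167 bits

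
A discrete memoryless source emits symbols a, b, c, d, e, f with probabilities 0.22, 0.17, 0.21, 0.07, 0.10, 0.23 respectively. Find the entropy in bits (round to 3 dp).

H = −Σ pᵢ log₂ pᵢ.
−0.22·log₂(0.22) = 0.4806
−0.17·log₂(0.17) = 0.4346
−0.21·log₂(0.21) = 0.4728
−0.07·log₂(0.07) = 0.2686
−0.10·log₂(0.10) = 0.3322
−0.23·log₂(0.23) = 0.4877
Sum ≈ 2.4764 → 2.476 bits.

2.476 bits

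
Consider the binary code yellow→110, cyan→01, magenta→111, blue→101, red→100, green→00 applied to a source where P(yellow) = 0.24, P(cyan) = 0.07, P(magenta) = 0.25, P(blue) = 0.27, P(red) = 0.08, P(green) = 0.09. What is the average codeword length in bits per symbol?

2.84 bits/symbol

L̄ = Σ pᵢ·ℓᵢ = 0.24·3 + 0.07·2 + 0.25·3 + 0.27·3 + 0.08·3 + 0.09·2 = 2.84 bits/symbol.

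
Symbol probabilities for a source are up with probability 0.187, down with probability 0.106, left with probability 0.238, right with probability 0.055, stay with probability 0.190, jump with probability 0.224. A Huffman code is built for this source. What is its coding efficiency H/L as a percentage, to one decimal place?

97.9%

Entropy H = −Σ p log₂ p ≈ 2.4573 bits.
Huffman merges: 11/200+53/500→161/1000; 161/1000+187/1000→87/250; 19/100+28/125→207/500; 119/500+87/250→293/500; 207/500+293/500→1. L = 2509/1000 ≈ 2.5090.
Efficiency = H/L = 2.4573/2.5090 = 97.9%.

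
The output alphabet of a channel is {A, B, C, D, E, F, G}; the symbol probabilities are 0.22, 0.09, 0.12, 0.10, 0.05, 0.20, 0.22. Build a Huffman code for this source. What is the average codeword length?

Repeatedly combine the two least-probable nodes; the expected code length is the sum of the merged weights.
merge 1/20 + 9/100 → 7/50
merge 1/10 + 3/25 → 11/50
merge 7/50 + 1/5 → 17/50
merge 11/50 + 11/50 → 11/25
merge 11/50 + 17/50 → 14/25
merge 11/25 + 14/25 → 1
L = 7/50 + 11/50 + 17/50 + 11/25 + 14/25 + 1 = 27/10 = 2.7 bits/symbol.

2.7 bits/symbol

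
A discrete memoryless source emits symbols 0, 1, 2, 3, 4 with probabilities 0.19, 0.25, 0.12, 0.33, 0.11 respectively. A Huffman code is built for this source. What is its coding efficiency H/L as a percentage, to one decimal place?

98.7%

Entropy H = −Σ p log₂ p ≈ 2.2004 bits.
Huffman merges: 11/100+3/25→23/100; 19/100+23/100→21/50; 1/4+33/100→29/50; 21/50+29/50→1. L = 223/100 ≈ 2.2300.
Efficiency = H/L = 2.2004/2.2300 = 98.7%.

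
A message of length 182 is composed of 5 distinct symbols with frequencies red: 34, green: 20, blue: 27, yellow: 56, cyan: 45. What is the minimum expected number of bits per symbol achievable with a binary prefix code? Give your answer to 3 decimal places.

Probabilities are the counts divided by 182.
Repeatedly combine the two least-probable nodes; the expected code length is the sum of the merged weights.
merge 10/91 + 27/182 → 47/182
merge 17/91 + 45/182 → 79/182
merge 47/182 + 4/13 → 103/182
merge 79/182 + 103/182 → 1
L = 47/182 + 79/182 + 103/182 + 1 = 411/182 ≈ 2.258 bits/symbol.

2.258 bits/symbol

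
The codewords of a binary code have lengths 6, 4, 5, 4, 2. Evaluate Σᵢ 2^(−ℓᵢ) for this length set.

0.421875

With common denominator 2^6 = 64: Σ 2^(−ℓᵢ) = 1/64 + 4/64 + 2/64 + 4/64 + 16/64 = 27/64 = 0.421875.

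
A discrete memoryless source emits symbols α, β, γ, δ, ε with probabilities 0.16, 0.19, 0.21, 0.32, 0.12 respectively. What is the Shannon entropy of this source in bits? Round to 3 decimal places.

2.244 bits

H = −Σ pᵢ log₂ pᵢ.
−0.16·log₂(0.16) = 0.4230
−0.19·log₂(0.19) = 0.4552
−0.21·log₂(0.21) = 0.4728
−0.32·log₂(0.32) = 0.5260
−0.12·log₂(0.12) = 0.3671
Sum ≈ 2.2442 → 2.244 bits.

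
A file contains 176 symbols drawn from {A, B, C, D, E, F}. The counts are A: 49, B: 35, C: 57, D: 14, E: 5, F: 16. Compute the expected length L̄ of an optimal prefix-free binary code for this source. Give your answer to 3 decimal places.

Probabilities are the counts divided by 176.
Repeatedly combine the two least-probable nodes; the expected code length is the sum of the merged weights.
merge 5/176 + 7/88 → 19/176
merge 1/11 + 19/176 → 35/176
merge 35/176 + 35/176 → 35/88
merge 49/176 + 57/176 → 53/88
merge 35/88 + 53/88 → 1
L = 19/176 + 35/176 + 35/88 + 53/88 + 1 = 203/88 ≈ 2.307 bits/symbol.

2.307 bits/symbol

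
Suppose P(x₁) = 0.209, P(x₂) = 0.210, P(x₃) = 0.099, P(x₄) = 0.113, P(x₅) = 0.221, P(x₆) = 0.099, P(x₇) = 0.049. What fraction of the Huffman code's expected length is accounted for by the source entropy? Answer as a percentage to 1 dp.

97.7%

Entropy H = −Σ p log₂ p ≈ 2.6554 bits.
Huffman merges: 49/1000+99/1000→37/250; 99/1000+113/1000→53/250; 37/250+209/1000→357/1000; 21/100+53/250→211/500; 221/1000+357/1000→289/500; 211/500+289/500→1. L = 2717/1000 ≈ 2.7170.
Efficiency = H/L = 2.6554/2.7170 = 97.7%.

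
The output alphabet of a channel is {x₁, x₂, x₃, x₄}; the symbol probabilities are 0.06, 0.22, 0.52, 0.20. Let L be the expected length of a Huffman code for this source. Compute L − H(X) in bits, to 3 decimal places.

Entropy H = −Σ p log₂ p ≈ 1.6791 bits.
Huffman merges: 3/50+1/5→13/50; 11/50+13/50→12/25; 12/25+13/25→1. L = 87/50 ≈ 1.7400.
L − H = 1.7400 − 1.6791 = 0.061 bits.

0.061 bits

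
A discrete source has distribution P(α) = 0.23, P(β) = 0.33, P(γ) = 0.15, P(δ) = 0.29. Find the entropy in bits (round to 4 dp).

H = −Σ pᵢ log₂ pᵢ.
−0.23·log₂(0.23) = 0.4877
−0.33·log₂(0.33) = 0.5278
−0.15·log₂(0.15) = 0.4105
−0.29·log₂(0.29) = 0.5179
Sum ≈ 1.9439 → 1.9439 bits.

1.9439 bits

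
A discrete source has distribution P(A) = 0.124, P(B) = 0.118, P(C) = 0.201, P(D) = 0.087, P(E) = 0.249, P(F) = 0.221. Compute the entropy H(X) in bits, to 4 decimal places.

2.4897 bits

H = −Σ pᵢ log₂ pᵢ.
−0.124·log₂(0.124) = 0.3734
−0.118·log₂(0.118) = 0.3638
−0.201·log₂(0.201) = 0.4653
−0.087·log₂(0.087) = 0.3065
−0.249·log₂(0.249) = 0.4994
−0.221·log₂(0.221) = 0.4813
Sum ≈ 2.4897 → 2.4897 bits.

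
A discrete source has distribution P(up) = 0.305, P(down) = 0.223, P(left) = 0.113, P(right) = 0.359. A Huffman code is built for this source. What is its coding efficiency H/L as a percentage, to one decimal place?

Entropy H = −Σ p log₂ p ≈ 1.8913 bits.
Huffman merges: 113/1000+223/1000→42/125; 61/200+42/125→641/1000; 359/1000+641/1000→1. L = 1977/1000 ≈ 1.9770.
Efficiency = H/L = 1.8913/1.9770 = 95.7%.

95.7%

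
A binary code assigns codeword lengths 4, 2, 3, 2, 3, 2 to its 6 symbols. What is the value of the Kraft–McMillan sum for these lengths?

1.0625

With common denominator 2^4 = 16: Σ 2^(−ℓᵢ) = 1/16 + 4/16 + 2/16 + 4/16 + 2/16 + 4/16 = 17/16 = 1.0625.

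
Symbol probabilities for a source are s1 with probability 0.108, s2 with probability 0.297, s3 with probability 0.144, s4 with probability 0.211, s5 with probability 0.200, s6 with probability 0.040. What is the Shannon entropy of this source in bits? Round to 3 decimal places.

H = −Σ pᵢ log₂ pᵢ.
−0.108·log₂(0.108) = 0.3468
−0.297·log₂(0.297) = 0.5202
−0.144·log₂(0.144) = 0.4026
−0.211·log₂(0.211) = 0.4736
−0.200·log₂(0.200) = 0.4644
−0.040·log₂(0.040) = 0.1858
Sum ≈ 2.3933 → 2.393 bits.

2.393 bits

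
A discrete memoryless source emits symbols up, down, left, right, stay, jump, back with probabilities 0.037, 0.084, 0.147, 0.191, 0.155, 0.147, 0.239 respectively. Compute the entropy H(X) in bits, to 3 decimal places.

2.656 bits

H = −Σ pᵢ log₂ pᵢ.
−0.037·log₂(0.037) = 0.1760
−0.084·log₂(0.084) = 0.3002
−0.147·log₂(0.147) = 0.4066
−0.191·log₂(0.191) = 0.4562
−0.155·log₂(0.155) = 0.4169
−0.147·log₂(0.147) = 0.4066
−0.239·log₂(0.239) = 0.4935
Sum ≈ 2.6560 → 2.656 bits.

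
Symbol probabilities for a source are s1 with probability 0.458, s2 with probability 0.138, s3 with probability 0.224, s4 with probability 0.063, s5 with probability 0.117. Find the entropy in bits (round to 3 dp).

2.007 bits

H = −Σ pᵢ log₂ pᵢ.
−0.458·log₂(0.458) = 0.5160
−0.138·log₂(0.138) = 0.3943
−0.224·log₂(0.224) = 0.4835
−0.063·log₂(0.063) = 0.2513
−0.117·log₂(0.117) = 0.3622
Sum ≈ 2.0072 → 2.007 bits.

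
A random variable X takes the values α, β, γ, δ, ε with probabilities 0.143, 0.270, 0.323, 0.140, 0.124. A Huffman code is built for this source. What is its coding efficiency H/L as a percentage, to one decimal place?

Entropy H = −Σ p log₂ p ≈ 2.2084 bits.
Huffman merges: 31/250+7/50→33/125; 143/1000+33/125→407/1000; 27/100+323/1000→593/1000; 407/1000+593/1000→1. L = 283/125 ≈ 2.2640.
Efficiency = H/L = 2.2084/2.2640 = 97.5%.

97.5%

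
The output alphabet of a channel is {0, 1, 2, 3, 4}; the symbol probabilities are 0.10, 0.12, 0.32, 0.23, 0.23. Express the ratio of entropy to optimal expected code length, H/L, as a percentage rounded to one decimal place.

99.1%

Entropy H = −Σ p log₂ p ≈ 2.2006 bits.
Huffman merges: 1/10+3/25→11/50; 11/50+23/100→9/20; 23/100+8/25→11/20; 9/20+11/20→1. L = 111/50 ≈ 2.2200.
Efficiency = H/L = 2.2006/2.2200 = 99.1%.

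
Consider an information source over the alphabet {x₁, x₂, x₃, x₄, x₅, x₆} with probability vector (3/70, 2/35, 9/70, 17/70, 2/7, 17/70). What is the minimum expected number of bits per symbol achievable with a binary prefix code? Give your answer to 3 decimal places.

Repeatedly combine the two least-probable nodes; the expected code length is the sum of the merged weights.
merge 3/70 + 2/35 → 1/10
merge 1/10 + 9/70 → 8/35
merge 8/35 + 17/70 → 33/70
merge 17/70 + 2/7 → 37/70
merge 33/70 + 37/70 → 1
L = 1/10 + 8/35 + 33/70 + 37/70 + 1 = 163/70 ≈ 2.329 bits/symbol.

2.329 bits/symbol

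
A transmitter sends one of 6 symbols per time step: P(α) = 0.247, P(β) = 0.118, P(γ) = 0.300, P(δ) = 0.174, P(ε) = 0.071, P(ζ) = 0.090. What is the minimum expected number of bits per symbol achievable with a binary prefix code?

2.44 bits/symbol

Repeatedly combine the two least-probable nodes; the expected code length is the sum of the merged weights.
merge 71/1000 + 9/100 → 161/1000
merge 59/500 + 161/1000 → 279/1000
merge 87/500 + 247/1000 → 421/1000
merge 279/1000 + 3/10 → 579/1000
merge 421/1000 + 579/1000 → 1
L = 161/1000 + 279/1000 + 421/1000 + 579/1000 + 1 = 61/25 = 2.44 bits/symbol.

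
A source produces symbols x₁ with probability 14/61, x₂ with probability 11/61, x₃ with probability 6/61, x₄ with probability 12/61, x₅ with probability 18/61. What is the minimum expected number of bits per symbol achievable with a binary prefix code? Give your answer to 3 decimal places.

2.279 bits/symbol

Repeatedly combine the two least-probable nodes; the expected code length is the sum of the merged weights.
merge 6/61 + 11/61 → 17/61
merge 12/61 + 14/61 → 26/61
merge 17/61 + 18/61 → 35/61
merge 26/61 + 35/61 → 1
L = 17/61 + 26/61 + 35/61 + 1 = 139/61 ≈ 2.279 bits/symbol.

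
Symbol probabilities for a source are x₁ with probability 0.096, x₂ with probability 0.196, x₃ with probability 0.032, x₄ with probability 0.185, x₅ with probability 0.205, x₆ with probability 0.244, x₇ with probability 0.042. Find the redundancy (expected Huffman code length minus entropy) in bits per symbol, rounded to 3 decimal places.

Entropy H = −Σ p log₂ p ≈ 2.5520 bits.
Huffman merges: 4/125+21/500→37/500; 37/500+12/125→17/100; 17/100+37/200→71/200; 49/250+41/200→401/1000; 61/250+71/200→599/1000; 401/1000+599/1000→1. L = 2599/1000 ≈ 2.5990.
L − H = 2.5990 − 2.5520 = 0.047 bits.

0.047 bits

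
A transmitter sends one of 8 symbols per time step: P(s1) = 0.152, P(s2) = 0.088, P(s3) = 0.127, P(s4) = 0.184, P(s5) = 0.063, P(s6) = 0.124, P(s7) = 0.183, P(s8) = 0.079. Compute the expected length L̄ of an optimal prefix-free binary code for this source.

Repeatedly combine the two least-probable nodes; the expected code length is the sum of the merged weights.
merge 63/1000 + 79/1000 → 71/500
merge 11/125 + 31/250 → 53/250
merge 127/1000 + 71/500 → 269/1000
merge 19/125 + 183/1000 → 67/200
merge 23/125 + 53/250 → 99/250
merge 269/1000 + 67/200 → 151/250
merge 99/250 + 151/250 → 1
L = 71/500 + 53/250 + 269/1000 + 67/200 + 99/250 + 151/250 + 1 = 1479/500 = 2.958 bits/symbol.

2.958 bits/symbol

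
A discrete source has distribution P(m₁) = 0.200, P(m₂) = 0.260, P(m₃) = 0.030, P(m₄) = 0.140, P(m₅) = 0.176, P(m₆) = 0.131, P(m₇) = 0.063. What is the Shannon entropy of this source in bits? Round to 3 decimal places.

H = −Σ pᵢ log₂ pᵢ.
−0.200·log₂(0.200) = 0.4644
−0.260·log₂(0.260) = 0.5053
−0.030·log₂(0.030) = 0.1518
−0.140·log₂(0.140) = 0.3971
−0.176·log₂(0.176) = 0.4411
−0.131·log₂(0.131) = 0.3841
−0.063·log₂(0.063) = 0.2513
Sum ≈ 2.5951 → 2.595 bits.

2.595 bits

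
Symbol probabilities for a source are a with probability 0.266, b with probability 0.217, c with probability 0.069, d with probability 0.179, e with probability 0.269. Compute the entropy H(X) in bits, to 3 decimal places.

H = −Σ pᵢ log₂ pᵢ.
−0.266·log₂(0.266) = 0.5082
−0.217·log₂(0.217) = 0.4783
−0.069·log₂(0.069) = 0.2662
−0.179·log₂(0.179) = 0.4443
−0.269·log₂(0.269) = 0.5096
Sum ≈ 2.2065 → 2.207 bits.

2.207 bits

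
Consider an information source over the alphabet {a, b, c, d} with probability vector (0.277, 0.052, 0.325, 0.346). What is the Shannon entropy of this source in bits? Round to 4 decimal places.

H = −Σ pᵢ log₂ pᵢ.
−0.277·log₂(0.277) = 0.5130
−0.052·log₂(0.052) = 0.2218
−0.325·log₂(0.325) = 0.5270
−0.346·log₂(0.346) = 0.5298
Sum ≈ 1.7916 → 1.7916 bits.

1.7916 bits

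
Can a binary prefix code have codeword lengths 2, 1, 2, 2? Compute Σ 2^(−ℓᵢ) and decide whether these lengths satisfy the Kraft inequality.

1.25; no

With common denominator 2^2 = 4: Σ 2^(−ℓᵢ) = 1/4 + 2/4 + 1/4 + 1/4 = 5/4 = 1.25.
Kraft's inequality requires Σ ≤ 1; here Σ = 1.25 > 1, so no such prefix code exists.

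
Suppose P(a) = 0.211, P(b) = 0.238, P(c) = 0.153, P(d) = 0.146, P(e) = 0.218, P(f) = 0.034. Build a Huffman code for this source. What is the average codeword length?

Repeatedly combine the two least-probable nodes; the expected code length is the sum of the merged weights.
merge 17/500 + 73/500 → 9/50
merge 153/1000 + 9/50 → 333/1000
merge 211/1000 + 109/500 → 429/1000
merge 119/500 + 333/1000 → 571/1000
merge 429/1000 + 571/1000 → 1
L = 9/50 + 333/1000 + 429/1000 + 571/1000 + 1 = 2513/1000 = 2.513 bits/symbol.

2.513 bits/symbol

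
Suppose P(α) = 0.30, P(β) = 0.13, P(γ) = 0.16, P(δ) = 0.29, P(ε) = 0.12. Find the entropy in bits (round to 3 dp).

H = −Σ pᵢ log₂ pᵢ.
−0.30·log₂(0.30) = 0.5211
−0.13·log₂(0.13) = 0.3826
−0.16·log₂(0.16) = 0.4230
−0.29·log₂(0.29) = 0.5179
−0.12·log₂(0.12) = 0.3671
Sum ≈ 2.2117 → 2.212 bits.

2.212 bits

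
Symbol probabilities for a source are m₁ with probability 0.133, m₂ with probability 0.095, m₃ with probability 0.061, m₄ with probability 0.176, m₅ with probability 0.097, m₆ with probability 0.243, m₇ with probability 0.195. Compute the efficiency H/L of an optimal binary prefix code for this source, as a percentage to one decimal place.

Entropy H = −Σ p log₂ p ≈ 2.6793 bits.
Huffman merges: 61/1000+19/200→39/250; 97/1000+133/1000→23/100; 39/250+22/125→83/250; 39/200+23/100→17/40; 243/1000+83/250→23/40; 17/40+23/40→1. L = 1359/500 ≈ 2.7180.
Efficiency = H/L = 2.6793/2.7180 = 98.6%.

98.6%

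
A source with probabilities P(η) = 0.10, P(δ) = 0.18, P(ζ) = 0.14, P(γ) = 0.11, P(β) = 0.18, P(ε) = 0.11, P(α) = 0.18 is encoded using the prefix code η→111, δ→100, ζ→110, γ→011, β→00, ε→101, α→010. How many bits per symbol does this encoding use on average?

2.82 bits/symbol

L̄ = Σ pᵢ·ℓᵢ = 0.10·3 + 0.18·3 + 0.14·3 + 0.11·3 + 0.18·2 + 0.11·3 + 0.18·3 = 2.82 bits/symbol.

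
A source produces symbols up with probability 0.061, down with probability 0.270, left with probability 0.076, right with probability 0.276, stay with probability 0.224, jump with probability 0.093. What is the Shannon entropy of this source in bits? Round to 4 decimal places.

2.3535 bits

H = −Σ pᵢ log₂ pᵢ.
−0.061·log₂(0.061) = 0.2461
−0.270·log₂(0.270) = 0.5100
−0.076·log₂(0.076) = 0.2826
−0.276·log₂(0.276) = 0.5126
−0.224·log₂(0.224) = 0.4835
−0.093·log₂(0.093) = 0.3187
Sum ≈ 2.3535 → 2.3535 bits.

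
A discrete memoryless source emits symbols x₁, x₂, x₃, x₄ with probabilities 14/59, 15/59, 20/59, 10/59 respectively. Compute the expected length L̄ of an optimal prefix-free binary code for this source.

Repeatedly combine the two least-probable nodes; the expected code length is the sum of the merged weights.
merge 10/59 + 14/59 → 24/59
merge 15/59 + 20/59 → 35/59
merge 24/59 + 35/59 → 1
L = 24/59 + 35/59 + 1 = 2 bits/symbol.

2 bits/symbol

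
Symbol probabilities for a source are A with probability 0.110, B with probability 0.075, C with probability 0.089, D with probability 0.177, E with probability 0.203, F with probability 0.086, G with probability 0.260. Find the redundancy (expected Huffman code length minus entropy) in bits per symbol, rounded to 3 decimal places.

0.038 bits

Entropy H = −Σ p log₂ p ≈ 2.6600 bits.
Huffman merges: 3/40+43/500→161/1000; 89/1000+11/100→199/1000; 161/1000+177/1000→169/500; 199/1000+203/1000→201/500; 13/50+169/500→299/500; 201/500+299/500→1. L = 1349/500 ≈ 2.6980.
L − H = 2.6980 − 2.6600 = 0.038 bits.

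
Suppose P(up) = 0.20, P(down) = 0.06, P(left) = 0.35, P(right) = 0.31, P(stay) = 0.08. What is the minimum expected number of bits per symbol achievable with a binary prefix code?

Repeatedly combine the two least-probable nodes; the expected code length is the sum of the merged weights.
merge 3/50 + 2/25 → 7/50
merge 7/50 + 1/5 → 17/50
merge 31/100 + 17/50 → 13/20
merge 7/20 + 13/20 → 1
L = 7/50 + 17/50 + 13/20 + 1 = 213/100 = 2.13 bits/symbol.

2.13 bits/symbol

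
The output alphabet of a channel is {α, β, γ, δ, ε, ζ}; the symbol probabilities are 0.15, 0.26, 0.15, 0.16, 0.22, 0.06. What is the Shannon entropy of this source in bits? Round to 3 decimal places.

2.474 bits

H = −Σ pᵢ log₂ pᵢ.
−0.15·log₂(0.15) = 0.4105
−0.26·log₂(0.26) = 0.5053
−0.15·log₂(0.15) = 0.4105
−0.16·log₂(0.16) = 0.4230
−0.22·log₂(0.22) = 0.4806
−0.06·log₂(0.06) = 0.2435
Sum ≈ 2.4735 → 2.474 bits.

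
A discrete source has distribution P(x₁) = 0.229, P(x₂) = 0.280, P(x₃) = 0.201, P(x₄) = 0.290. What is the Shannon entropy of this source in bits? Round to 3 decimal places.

H = −Σ pᵢ log₂ pᵢ.
−0.229·log₂(0.229) = 0.4870
−0.280·log₂(0.280) = 0.5142
−0.201·log₂(0.201) = 0.4653
−0.290·log₂(0.290) = 0.5179
Sum ≈ 1.9844 → 1.984 bits.

1.984 bits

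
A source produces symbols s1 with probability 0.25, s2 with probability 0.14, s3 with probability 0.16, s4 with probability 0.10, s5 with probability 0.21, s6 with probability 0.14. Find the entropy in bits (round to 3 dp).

H = −Σ pᵢ log₂ pᵢ.
−0.25·log₂(0.25) = 0.5000
−0.14·log₂(0.14) = 0.3971
−0.16·log₂(0.16) = 0.4230
−0.10·log₂(0.10) = 0.3322
−0.21·log₂(0.21) = 0.4728
−0.14·log₂(0.14) = 0.3971
Sum ≈ 2.5223 → 2.522 bits.

2.522 bits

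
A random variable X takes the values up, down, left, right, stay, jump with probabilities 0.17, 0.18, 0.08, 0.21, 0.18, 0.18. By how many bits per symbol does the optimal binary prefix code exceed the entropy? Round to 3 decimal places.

Entropy H = −Σ p log₂ p ≈ 2.5348 bits.
Huffman merges: 2/25+17/100→1/4; 9/50+9/50→9/25; 9/50+21/100→39/100; 1/4+9/25→61/100; 39/100+61/100→1. L = 261/100 ≈ 2.6100.
L − H = 2.6100 − 2.5348 = 0.075 bits.

0.075 bits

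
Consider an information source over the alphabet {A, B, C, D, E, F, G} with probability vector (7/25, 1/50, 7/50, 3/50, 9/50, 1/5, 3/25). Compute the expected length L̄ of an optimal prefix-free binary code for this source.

Repeatedly combine the two least-probable nodes; the expected code length is the sum of the merged weights.
merge 1/50 + 3/50 → 2/25
merge 2/25 + 3/25 → 1/5
merge 7/50 + 9/50 → 8/25
merge 1/5 + 1/5 → 2/5
merge 7/25 + 8/25 → 3/5
merge 2/5 + 3/5 → 1
L = 2/25 + 1/5 + 8/25 + 2/5 + 3/5 + 1 = 13/5 = 2.6 bits/symbol.

2.6 bits/symbol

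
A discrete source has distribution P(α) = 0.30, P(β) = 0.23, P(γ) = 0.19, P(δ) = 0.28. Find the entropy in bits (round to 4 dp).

H = −Σ pᵢ log₂ pᵢ.
−0.30·log₂(0.30) = 0.5211
−0.23·log₂(0.23) = 0.4877
−0.19·log₂(0.19) = 0.4552
−0.28·log₂(0.28) = 0.5142
Sum ≈ 1.9782 → 1.9782 bits.

1.9782 bits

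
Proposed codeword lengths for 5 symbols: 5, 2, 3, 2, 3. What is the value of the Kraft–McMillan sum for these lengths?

With common denominator 2^5 = 32: Σ 2^(−ℓᵢ) = 1/32 + 8/32 + 4/32 + 8/32 + 4/32 = 25/32 = 0.78125.

0.78125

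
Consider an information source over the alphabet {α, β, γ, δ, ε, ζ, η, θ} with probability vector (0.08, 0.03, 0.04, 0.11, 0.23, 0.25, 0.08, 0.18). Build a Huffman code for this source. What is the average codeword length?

2.74 bits/symbol

Repeatedly combine the two least-probable nodes; the expected code length is the sum of the merged weights.
merge 3/100 + 1/25 → 7/100
merge 7/100 + 2/25 → 3/20
merge 2/25 + 11/100 → 19/100
merge 3/20 + 9/50 → 33/100
merge 19/100 + 23/100 → 21/50
merge 1/4 + 33/100 → 29/50
merge 21/50 + 29/50 → 1
L = 7/100 + 3/20 + 19/100 + 33/100 + 21/50 + 29/50 + 1 = 137/50 = 2.74 bits/symbol.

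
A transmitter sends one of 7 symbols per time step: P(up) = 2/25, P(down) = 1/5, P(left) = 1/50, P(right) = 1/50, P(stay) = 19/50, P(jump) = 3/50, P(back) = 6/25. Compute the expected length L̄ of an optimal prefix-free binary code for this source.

2.32 bits/symbol

Repeatedly combine the two least-probable nodes; the expected code length is the sum of the merged weights.
merge 1/50 + 1/50 → 1/25
merge 1/25 + 3/50 → 1/10
merge 2/25 + 1/10 → 9/50
merge 9/50 + 1/5 → 19/50
merge 6/25 + 19/50 → 31/50
merge 19/50 + 31/50 → 1
L = 1/25 + 1/10 + 9/50 + 19/50 + 31/50 + 1 = 58/25 = 2.32 bits/symbol.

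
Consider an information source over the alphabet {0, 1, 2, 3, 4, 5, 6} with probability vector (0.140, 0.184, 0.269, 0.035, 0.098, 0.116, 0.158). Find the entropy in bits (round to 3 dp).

2.635 bits

H = −Σ pᵢ log₂ pᵢ.
−0.140·log₂(0.140) = 0.3971
−0.184·log₂(0.184) = 0.4494
−0.269·log₂(0.269) = 0.5096
−0.035·log₂(0.035) = 0.1693
−0.098·log₂(0.098) = 0.3284
−0.116·log₂(0.116) = 0.3605
−0.158·log₂(0.158) = 0.4206
Sum ≈ 2.6348 → 2.635 bits.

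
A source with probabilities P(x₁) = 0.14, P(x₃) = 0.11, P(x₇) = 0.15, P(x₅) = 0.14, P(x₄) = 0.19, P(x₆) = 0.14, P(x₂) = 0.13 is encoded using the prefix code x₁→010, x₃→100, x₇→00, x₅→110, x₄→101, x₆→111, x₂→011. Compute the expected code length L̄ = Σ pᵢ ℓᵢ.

L̄ = Σ pᵢ·ℓᵢ = 0.14·3 + 0.11·3 + 0.15·2 + 0.14·3 + 0.19·3 + 0.14·3 + 0.13·3 = 2.85 bits/symbol.

2.85 bits/symbol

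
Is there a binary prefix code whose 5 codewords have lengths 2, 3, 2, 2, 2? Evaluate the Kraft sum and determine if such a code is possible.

With common denominator 2^3 = 8: Σ 2^(−ℓᵢ) = 2/8 + 1/8 + 2/8 + 2/8 + 2/8 = 9/8 = 1.125.
Kraft's inequality requires Σ ≤ 1; here Σ = 1.125 > 1, so no such prefix code exists.

1.125; no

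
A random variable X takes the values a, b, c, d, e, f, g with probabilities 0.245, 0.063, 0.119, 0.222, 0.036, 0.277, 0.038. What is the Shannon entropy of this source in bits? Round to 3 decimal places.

2.461 bits

H = −Σ pᵢ log₂ pᵢ.
−0.245·log₂(0.245) = 0.4971
−0.063·log₂(0.063) = 0.2513
−0.119·log₂(0.119) = 0.3654
−0.222·log₂(0.222) = 0.4820
−0.036·log₂(0.036) = 0.1727
−0.277·log₂(0.277) = 0.5130
−0.038·log₂(0.038) = 0.1793
Sum ≈ 2.4609 → 2.461 bits.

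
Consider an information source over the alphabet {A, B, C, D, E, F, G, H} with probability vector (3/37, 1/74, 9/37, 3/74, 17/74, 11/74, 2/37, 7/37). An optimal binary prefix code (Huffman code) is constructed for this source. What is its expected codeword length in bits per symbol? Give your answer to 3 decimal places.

2.689 bits/symbol

Repeatedly combine the two least-probable nodes; the expected code length is the sum of the merged weights.
merge 1/74 + 3/74 → 2/37
merge 2/37 + 2/37 → 4/37
merge 3/37 + 4/37 → 7/37
merge 11/74 + 7/37 → 25/74
merge 7/37 + 17/74 → 31/74
merge 9/37 + 25/74 → 43/74
merge 31/74 + 43/74 → 1
L = 2/37 + 4/37 + 7/37 + 25/74 + 31/74 + 43/74 + 1 = 199/74 ≈ 2.689 bits/symbol.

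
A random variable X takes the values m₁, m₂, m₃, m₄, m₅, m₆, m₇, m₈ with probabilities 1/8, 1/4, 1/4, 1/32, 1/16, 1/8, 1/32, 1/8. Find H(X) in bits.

Each probability is a power of 1/2, so log₂(1/p) is an integer.
H = Σ p·log₂(1/p) = 1/8·3 + 1/4·2 + 1/4·2 + 1/32·5 + 1/16·4 + 1/8·3 + 1/32·5 + 1/8·3 = 2.6875 bits.

2.6875 bits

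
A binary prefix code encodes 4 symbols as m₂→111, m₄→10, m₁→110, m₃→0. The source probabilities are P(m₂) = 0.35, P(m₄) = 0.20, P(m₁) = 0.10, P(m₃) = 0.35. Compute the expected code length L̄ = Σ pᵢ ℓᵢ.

L̄ = Σ pᵢ·ℓᵢ = 0.35·3 + 0.20·2 + 0.10·3 + 0.35·1 = 2.1 bits/symbol.

2.1 bits/symbol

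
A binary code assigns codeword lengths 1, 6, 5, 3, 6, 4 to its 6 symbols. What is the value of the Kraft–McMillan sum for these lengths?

0.75

With common denominator 2^6 = 64: Σ 2^(−ℓᵢ) = 32/64 + 1/64 + 2/64 + 8/64 + 1/64 + 4/64 = 48/64 = 0.75.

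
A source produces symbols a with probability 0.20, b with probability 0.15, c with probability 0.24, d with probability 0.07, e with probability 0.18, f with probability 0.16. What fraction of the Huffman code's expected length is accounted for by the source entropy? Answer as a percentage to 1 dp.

Entropy H = −Σ p log₂ p ≈ 2.5059 bits.
Huffman merges: 7/100+3/20→11/50; 4/25+9/50→17/50; 1/5+11/50→21/50; 6/25+17/50→29/50; 21/50+29/50→1. L = 64/25 ≈ 2.5600.
Efficiency = H/L = 2.5059/2.5600 = 97.9%.

97.9%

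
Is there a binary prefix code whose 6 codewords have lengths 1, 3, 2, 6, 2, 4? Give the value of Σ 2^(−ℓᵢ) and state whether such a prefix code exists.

1.203125; no

With common denominator 2^6 = 64: Σ 2^(−ℓᵢ) = 32/64 + 8/64 + 16/64 + 1/64 + 16/64 + 4/64 = 77/64 = 1.203125.
Kraft's inequality requires Σ ≤ 1; here Σ = 1.203125 > 1, so no such prefix code exists.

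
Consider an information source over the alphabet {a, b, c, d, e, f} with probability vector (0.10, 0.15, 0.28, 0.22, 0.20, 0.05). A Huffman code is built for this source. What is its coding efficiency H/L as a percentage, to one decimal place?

98.7%

Entropy H = −Σ p log₂ p ≈ 2.4180 bits.
Huffman merges: 1/20+1/10→3/20; 3/20+3/20→3/10; 1/5+11/50→21/50; 7/25+3/10→29/50; 21/50+29/50→1. L = 49/20 ≈ 2.4500.
Efficiency = H/L = 2.4180/2.4500 = 98.7%.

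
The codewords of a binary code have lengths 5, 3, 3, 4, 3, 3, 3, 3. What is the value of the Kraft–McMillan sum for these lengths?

0.84375

With common denominator 2^5 = 32: Σ 2^(−ℓᵢ) = 1/32 + 4/32 + 4/32 + 2/32 + 4/32 + 4/32 + 4/32 + 4/32 = 27/32 = 0.84375.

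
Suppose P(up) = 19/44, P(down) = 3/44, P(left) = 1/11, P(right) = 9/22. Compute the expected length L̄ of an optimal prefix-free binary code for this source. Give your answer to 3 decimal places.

Repeatedly combine the two least-probable nodes; the expected code length is the sum of the merged weights.
merge 3/44 + 1/11 → 7/44
merge 7/44 + 9/22 → 25/44
merge 19/44 + 25/44 → 1
L = 7/44 + 25/44 + 1 = 19/11 ≈ 1.727 bits/symbol.

1.727 bits/symbol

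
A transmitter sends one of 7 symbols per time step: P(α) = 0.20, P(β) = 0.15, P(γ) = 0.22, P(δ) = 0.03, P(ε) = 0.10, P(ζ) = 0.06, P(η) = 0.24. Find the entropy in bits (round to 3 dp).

H = −Σ pᵢ log₂ pᵢ.
−0.20·log₂(0.20) = 0.4644
−0.15·log₂(0.15) = 0.4105
−0.22·log₂(0.22) = 0.4806
−0.03·log₂(0.03) = 0.1518
−0.10·log₂(0.10) = 0.3322
−0.06·log₂(0.06) = 0.2435
−0.24·log₂(0.24) = 0.4941
Sum ≈ 2.5771 → 2.577 bits.

2.577 bits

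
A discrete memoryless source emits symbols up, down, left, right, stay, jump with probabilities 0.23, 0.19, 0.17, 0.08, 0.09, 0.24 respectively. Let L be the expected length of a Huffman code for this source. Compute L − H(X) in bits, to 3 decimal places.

0.034 bits

Entropy H = −Σ p log₂ p ≈ 2.4758 bits.
Huffman merges: 2/25+9/100→17/100; 17/100+17/100→17/50; 19/100+23/100→21/50; 6/25+17/50→29/50; 21/50+29/50→1. L = 251/100 ≈ 2.5100.
L − H = 2.5100 − 2.4758 = 0.034 bits.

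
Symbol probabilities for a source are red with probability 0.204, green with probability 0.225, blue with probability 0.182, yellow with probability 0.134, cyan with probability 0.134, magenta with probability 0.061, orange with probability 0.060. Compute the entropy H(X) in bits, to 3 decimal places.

H = −Σ pᵢ log₂ pᵢ.
−0.204·log₂(0.204) = 0.4678
−0.225·log₂(0.225) = 0.4842
−0.182·log₂(0.182) = 0.4474
−0.134·log₂(0.134) = 0.3886
−0.134·log₂(0.134) = 0.3886
−0.061·log₂(0.061) = 0.2461
−0.060·log₂(0.060) = 0.2435
Sum ≈ 2.6662 → 2.666 bits.

2.666 bits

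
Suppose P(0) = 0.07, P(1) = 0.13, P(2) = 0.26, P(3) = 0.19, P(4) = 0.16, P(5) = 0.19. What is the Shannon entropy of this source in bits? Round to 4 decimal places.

H = −Σ pᵢ log₂ pᵢ.
−0.07·log₂(0.07) = 0.2686
−0.13·log₂(0.13) = 0.3826
−0.26·log₂(0.26) = 0.5053
−0.19·log₂(0.19) = 0.4552
−0.16·log₂(0.16) = 0.4230
−0.19·log₂(0.19) = 0.4552
Sum ≈ 2.4900 → 2.4900 bits.

2.4900 bits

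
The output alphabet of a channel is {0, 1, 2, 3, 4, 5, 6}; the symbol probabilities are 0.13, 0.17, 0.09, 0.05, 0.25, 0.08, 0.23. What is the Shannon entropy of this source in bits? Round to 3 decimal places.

2.625 bits

H = −Σ pᵢ log₂ pᵢ.
−0.13·log₂(0.13) = 0.3826
−0.17·log₂(0.17) = 0.4346
−0.09·log₂(0.09) = 0.3127
−0.05·log₂(0.05) = 0.2161
−0.25·log₂(0.25) = 0.5000
−0.08·log₂(0.08) = 0.2915
−0.23·log₂(0.23) = 0.4877
Sum ≈ 2.6252 → 2.625 bits.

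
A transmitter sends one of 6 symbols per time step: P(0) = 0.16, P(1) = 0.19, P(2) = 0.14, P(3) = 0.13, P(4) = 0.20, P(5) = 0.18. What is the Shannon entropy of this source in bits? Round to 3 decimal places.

2.568 bits

H = −Σ pᵢ log₂ pᵢ.
−0.16·log₂(0.16) = 0.4230
−0.19·log₂(0.19) = 0.4552
−0.14·log₂(0.14) = 0.3971
−0.13·log₂(0.13) = 0.3826
−0.20·log₂(0.20) = 0.4644
−0.18·log₂(0.18) = 0.4453
Sum ≈ 2.5677 → 2.568 bits.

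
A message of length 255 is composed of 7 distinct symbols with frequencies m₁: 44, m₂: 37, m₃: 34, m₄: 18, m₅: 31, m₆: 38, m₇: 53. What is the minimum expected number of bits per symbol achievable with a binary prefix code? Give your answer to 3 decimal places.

2.792 bits/symbol

Probabilities are the counts divided by 255.
Repeatedly combine the two least-probable nodes; the expected code length is the sum of the merged weights.
merge 6/85 + 31/255 → 49/255
merge 2/15 + 37/255 → 71/255
merge 38/255 + 44/255 → 82/255
merge 49/255 + 53/255 → 2/5
merge 71/255 + 82/255 → 3/5
merge 2/5 + 3/5 → 1
L = 49/255 + 71/255 + 82/255 + 2/5 + 3/5 + 1 = 712/255 ≈ 2.792 bits/symbol.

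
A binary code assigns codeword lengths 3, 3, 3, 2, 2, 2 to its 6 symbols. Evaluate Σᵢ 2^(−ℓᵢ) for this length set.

1.125

With common denominator 2^3 = 8: Σ 2^(−ℓᵢ) = 1/8 + 1/8 + 1/8 + 2/8 + 2/8 + 2/8 = 9/8 = 1.125.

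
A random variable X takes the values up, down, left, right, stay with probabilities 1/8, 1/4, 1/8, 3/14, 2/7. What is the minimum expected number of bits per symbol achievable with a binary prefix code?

2.25 bits/symbol

Repeatedly combine the two least-probable nodes; the expected code length is the sum of the merged weights.
merge 1/8 + 1/8 → 1/4
merge 3/14 + 1/4 → 13/28
merge 1/4 + 2/7 → 15/28
merge 13/28 + 15/28 → 1
L = 1/4 + 13/28 + 15/28 + 1 = 9/4 = 2.25 bits/symbol.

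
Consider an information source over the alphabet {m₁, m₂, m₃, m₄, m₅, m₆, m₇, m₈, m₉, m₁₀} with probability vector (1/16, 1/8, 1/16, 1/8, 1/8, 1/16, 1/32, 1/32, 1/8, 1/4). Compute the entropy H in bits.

3.0625 bits

Each probability is a power of 1/2, so log₂(1/p) is an integer.
H = Σ p·log₂(1/p) = 1/16·4 + 1/8·3 + 1/16·4 + 1/8·3 + 1/8·3 + 1/16·4 + 1/32·5 + 1/32·5 + 1/8·3 + 1/4·2 = 3.0625 bits.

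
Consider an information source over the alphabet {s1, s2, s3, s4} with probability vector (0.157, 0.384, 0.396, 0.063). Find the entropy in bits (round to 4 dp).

1.7301 bits

H = −Σ pᵢ log₂ pᵢ.
−0.157·log₂(0.157) = 0.4194
−0.384·log₂(0.384) = 0.5302
−0.396·log₂(0.396) = 0.5292
−0.063·log₂(0.063) = 0.2513
Sum ≈ 1.7301 → 1.7301 bits.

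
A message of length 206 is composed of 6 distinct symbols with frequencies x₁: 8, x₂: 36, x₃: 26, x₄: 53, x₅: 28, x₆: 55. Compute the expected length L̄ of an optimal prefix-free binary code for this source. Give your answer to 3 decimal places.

Probabilities are the counts divided by 206.
Repeatedly combine the two least-probable nodes; the expected code length is the sum of the merged weights.
merge 4/103 + 13/103 → 17/103
merge 14/103 + 17/103 → 31/103
merge 18/103 + 53/206 → 89/206
merge 55/206 + 31/103 → 117/206
merge 89/206 + 117/206 → 1
L = 17/103 + 31/103 + 89/206 + 117/206 + 1 = 254/103 ≈ 2.466 bits/symbol.

2.466 bits/symbol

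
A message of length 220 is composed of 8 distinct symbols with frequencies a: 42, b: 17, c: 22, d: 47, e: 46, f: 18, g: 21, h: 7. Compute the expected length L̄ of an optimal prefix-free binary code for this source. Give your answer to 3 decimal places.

2.864 bits/symbol

Probabilities are the counts divided by 220.
Repeatedly combine the two least-probable nodes; the expected code length is the sum of the merged weights.
merge 7/220 + 17/220 → 6/55
merge 9/110 + 21/220 → 39/220
merge 1/10 + 6/55 → 23/110
merge 39/220 + 21/110 → 81/220
merge 23/110 + 23/110 → 23/55
merge 47/220 + 81/220 → 32/55
merge 23/55 + 32/55 → 1
L = 6/55 + 39/220 + 23/110 + 81/220 + 23/55 + 32/55 + 1 = 63/22 ≈ 2.864 bits/symbol.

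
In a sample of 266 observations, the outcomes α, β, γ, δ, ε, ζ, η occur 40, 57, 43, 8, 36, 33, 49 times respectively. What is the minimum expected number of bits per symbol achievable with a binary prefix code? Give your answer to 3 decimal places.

2.756 bits/symbol

Probabilities are the counts divided by 266.
Repeatedly combine the two least-probable nodes; the expected code length is the sum of the merged weights.
merge 4/133 + 33/266 → 41/266
merge 18/133 + 20/133 → 2/7
merge 41/266 + 43/266 → 6/19
merge 7/38 + 3/14 → 53/133
merge 2/7 + 6/19 → 80/133
merge 53/133 + 80/133 → 1
L = 41/266 + 2/7 + 6/19 + 53/133 + 80/133 + 1 = 733/266 ≈ 2.756 bits/symbol.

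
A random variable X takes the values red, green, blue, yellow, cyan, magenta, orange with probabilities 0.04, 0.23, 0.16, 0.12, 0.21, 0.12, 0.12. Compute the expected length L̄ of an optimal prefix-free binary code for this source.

2.72 bits/symbol

Repeatedly combine the two least-probable nodes; the expected code length is the sum of the merged weights.
merge 1/25 + 3/25 → 4/25
merge 3/25 + 3/25 → 6/25
merge 4/25 + 4/25 → 8/25
merge 21/100 + 23/100 → 11/25
merge 6/25 + 8/25 → 14/25
merge 11/25 + 14/25 → 1
L = 4/25 + 6/25 + 8/25 + 11/25 + 14/25 + 1 = 68/25 = 2.72 bits/symbol.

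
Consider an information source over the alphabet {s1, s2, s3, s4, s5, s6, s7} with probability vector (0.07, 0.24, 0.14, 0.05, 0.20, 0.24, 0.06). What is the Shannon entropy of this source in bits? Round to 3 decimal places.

H = −Σ pᵢ log₂ pᵢ.
−0.07·log₂(0.07) = 0.2686
−0.24·log₂(0.24) = 0.4941
−0.14·log₂(0.14) = 0.3971
−0.05·log₂(0.05) = 0.2161
−0.20·log₂(0.20) = 0.4644
−0.24·log₂(0.24) = 0.4941
−0.06·log₂(0.06) = 0.2435
Sum ≈ 2.5779 → 2.578 bits.

2.578 bits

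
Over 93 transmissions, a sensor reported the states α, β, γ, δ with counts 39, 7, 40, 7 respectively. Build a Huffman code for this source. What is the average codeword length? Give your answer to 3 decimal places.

1.720 bits/symbol

Probabilities are the counts divided by 93.
Repeatedly combine the two least-probable nodes; the expected code length is the sum of the merged weights.
merge 7/93 + 7/93 → 14/93
merge 14/93 + 13/31 → 53/93
merge 40/93 + 53/93 → 1
L = 14/93 + 53/93 + 1 = 160/93 ≈ 1.720 bits/symbol.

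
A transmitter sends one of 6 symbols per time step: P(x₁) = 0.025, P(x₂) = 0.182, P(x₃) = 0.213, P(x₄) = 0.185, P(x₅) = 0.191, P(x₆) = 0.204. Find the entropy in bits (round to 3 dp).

2.430 bits

H = −Σ pᵢ log₂ pᵢ.
−0.025·log₂(0.025) = 0.1330
−0.182·log₂(0.182) = 0.4474
−0.213·log₂(0.213) = 0.4752
−0.185·log₂(0.185) = 0.4504
−0.191·log₂(0.191) = 0.4562
−0.204·log₂(0.204) = 0.4678
Sum ≈ 2.4300 → 2.430 bits.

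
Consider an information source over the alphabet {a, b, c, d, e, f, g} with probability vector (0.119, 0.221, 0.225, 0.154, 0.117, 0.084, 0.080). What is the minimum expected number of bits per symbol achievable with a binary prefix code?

Repeatedly combine the two least-probable nodes; the expected code length is the sum of the merged weights.
merge 2/25 + 21/250 → 41/250
merge 117/1000 + 119/1000 → 59/250
merge 77/500 + 41/250 → 159/500
merge 221/1000 + 9/40 → 223/500
merge 59/250 + 159/500 → 277/500
merge 223/500 + 277/500 → 1
L = 41/250 + 59/250 + 159/500 + 223/500 + 277/500 + 1 = 1359/500 = 2.718 bits/symbol.

2.718 bits/symbol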